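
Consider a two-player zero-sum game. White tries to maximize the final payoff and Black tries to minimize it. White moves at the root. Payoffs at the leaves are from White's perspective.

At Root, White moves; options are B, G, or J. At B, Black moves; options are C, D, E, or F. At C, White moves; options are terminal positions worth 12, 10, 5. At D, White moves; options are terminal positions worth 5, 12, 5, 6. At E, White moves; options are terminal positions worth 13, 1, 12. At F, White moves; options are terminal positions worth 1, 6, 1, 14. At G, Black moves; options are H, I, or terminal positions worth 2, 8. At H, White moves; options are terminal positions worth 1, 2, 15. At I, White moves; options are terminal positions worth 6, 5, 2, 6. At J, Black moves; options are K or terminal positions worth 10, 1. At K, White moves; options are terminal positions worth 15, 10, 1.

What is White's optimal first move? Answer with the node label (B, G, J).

B

C (White): max(12, 10, 5) = 12
D (White): max(5, 12, 5, 6) = 12
E (White): max(13, 1, 12) = 13
F (White): max(1, 6, 1, 14) = 14
B (Black): min(12, 12, 13, 14) = 12
H (White): max(1, 2, 15) = 15
I (White): max(6, 5, 2, 6) = 6
G (Black): min(15, 6, 2, 8) = 2
K (White): max(15, 10, 1) = 15
J (Black): min(15, 10, 1) = 1
Root (White): max(12, 2, 1) = 12
White picks the child with the highest value: B (value 12).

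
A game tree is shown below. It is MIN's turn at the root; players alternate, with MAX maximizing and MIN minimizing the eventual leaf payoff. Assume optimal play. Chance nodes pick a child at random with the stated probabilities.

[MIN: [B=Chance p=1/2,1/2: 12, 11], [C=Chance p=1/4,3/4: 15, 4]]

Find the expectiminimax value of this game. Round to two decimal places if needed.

6.75

B (Chance): 1/2·12 + 1/2·11 = 11.5
C (Chance): 1/4·15 + 3/4·4 = 6.75
Root (MIN): min(11.5, 6.75) = 6.75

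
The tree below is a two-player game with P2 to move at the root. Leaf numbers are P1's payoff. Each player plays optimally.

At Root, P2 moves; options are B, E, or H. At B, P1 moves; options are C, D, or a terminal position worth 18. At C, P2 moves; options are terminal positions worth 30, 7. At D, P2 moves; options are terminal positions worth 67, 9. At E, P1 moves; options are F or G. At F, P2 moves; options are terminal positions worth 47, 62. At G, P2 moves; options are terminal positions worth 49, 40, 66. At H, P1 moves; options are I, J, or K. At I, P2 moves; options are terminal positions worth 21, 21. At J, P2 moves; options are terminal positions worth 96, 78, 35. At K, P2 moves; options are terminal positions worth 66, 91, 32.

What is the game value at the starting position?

18

C (P2): min(30, 7) = 7
D (P2): min(67, 9) = 9
B (P1): max(7, 9, 18) = 18
F (P2): min(47, 62) = 47
G (P2): min(49, 40, 66) = 40
E (P1): max(47, 40) = 47
I (P2): min(21, 21) = 21
J (P2): min(96, 78, 35) = 35
K (P2): min(66, 91, 32) = 32
H (P1): max(21, 35, 32) = 35
Root (P2): min(18, 47, 35) = 18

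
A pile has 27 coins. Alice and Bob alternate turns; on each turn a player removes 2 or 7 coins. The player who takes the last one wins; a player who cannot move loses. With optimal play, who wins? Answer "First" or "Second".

i:   0  1  2  3  4  5  6  7  8  9 10 11 12 13 14 15 16 17 18 19 20 21 22 23 24 25 26 27
     L  L  W  W  L  L  W  W  W  L  L  W  W  L  L  W  W  W  L  L  W  W  L  L  W  W  W  L
Position 27 is L, so the second player wins.

Second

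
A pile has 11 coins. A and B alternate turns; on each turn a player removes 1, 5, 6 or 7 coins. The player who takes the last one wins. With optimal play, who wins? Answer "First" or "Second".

First

W/L table (W = player to move can force a win):
i:   0  1  2  3  4  5  6  7  8  9 10 11
     L  W  L  W  L  W  W  W  W  W  W  W
Position 11 is W, so the first player wins.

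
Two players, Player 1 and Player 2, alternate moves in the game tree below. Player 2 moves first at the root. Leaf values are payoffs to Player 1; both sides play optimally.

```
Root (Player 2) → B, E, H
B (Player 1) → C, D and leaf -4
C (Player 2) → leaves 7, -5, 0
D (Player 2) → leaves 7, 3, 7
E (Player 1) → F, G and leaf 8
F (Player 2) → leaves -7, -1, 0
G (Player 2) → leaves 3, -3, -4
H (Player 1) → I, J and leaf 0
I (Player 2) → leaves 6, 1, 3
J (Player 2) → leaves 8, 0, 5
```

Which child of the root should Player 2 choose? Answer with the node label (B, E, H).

C (Player 2): min(7, -5, 0) = -5
D (Player 2): min(7, 3, 7) = 3
B (Player 1): max(-5, 3, -4) = 3
F (Player 2): min(-7, -1, 0) = -7
G (Player 2): min(3, -3, -4) = -4
E (Player 1): max(-7, -4, 8) = 8
I (Player 2): min(6, 1, 3) = 1
J (Player 2): min(8, 0, 5) = 0
H (Player 1): max(1, 0, 0) = 1
Root (Player 2): min(3, 8, 1) = 1
Player 2 picks the child with the lowest value: H (value 1).

H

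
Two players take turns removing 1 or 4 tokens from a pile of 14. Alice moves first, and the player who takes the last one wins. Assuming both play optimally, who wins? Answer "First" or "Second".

Compute winning (W) and losing (L) positions by backward induction:
i:   0  1  2  3  4  5  6  7  8  9 10 11 12 13 14
     L  W  L  W  W  L  W  L  W  W  L  W  L  W  W
Position 14 is W, so the first player wins.

First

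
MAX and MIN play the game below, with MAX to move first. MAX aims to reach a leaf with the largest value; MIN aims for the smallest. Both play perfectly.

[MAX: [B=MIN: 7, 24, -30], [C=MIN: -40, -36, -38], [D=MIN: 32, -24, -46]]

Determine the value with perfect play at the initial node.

-30

B (MIN): min(7, 24, -30) = -30
C (MIN): min(-40, -36, -38) = -40
D (MIN): min(32, -24, -46) = -46
Root (MAX): max(-30, -40, -46) = -30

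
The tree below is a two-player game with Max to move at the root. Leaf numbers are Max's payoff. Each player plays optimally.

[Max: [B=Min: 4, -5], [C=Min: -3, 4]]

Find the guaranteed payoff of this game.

B (Min): min(4, -5) = -5
C (Min): min(-3, 4) = -3
Root (Max): max(-5, -3) = -3

-3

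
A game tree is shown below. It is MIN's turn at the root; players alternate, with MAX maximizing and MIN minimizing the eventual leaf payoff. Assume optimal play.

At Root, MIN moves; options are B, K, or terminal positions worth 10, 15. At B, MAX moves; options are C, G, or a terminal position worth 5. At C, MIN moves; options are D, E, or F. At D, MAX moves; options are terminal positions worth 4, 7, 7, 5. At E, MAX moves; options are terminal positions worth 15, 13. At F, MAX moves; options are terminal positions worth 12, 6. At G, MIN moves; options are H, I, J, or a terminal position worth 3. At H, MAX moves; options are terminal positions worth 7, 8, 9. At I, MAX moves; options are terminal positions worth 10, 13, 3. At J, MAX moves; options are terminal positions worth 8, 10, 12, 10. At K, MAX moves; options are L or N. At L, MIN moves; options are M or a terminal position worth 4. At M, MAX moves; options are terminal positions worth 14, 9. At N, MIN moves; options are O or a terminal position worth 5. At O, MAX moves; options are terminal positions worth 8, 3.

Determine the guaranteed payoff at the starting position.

D (MAX): max(4, 7, 7, 5) = 7
E (MAX): max(15, 13) = 15
F (MAX): max(12, 6) = 12
C (MIN): min(7, 15, 12) = 7
H (MAX): max(7, 8, 9) = 9
I (MAX): max(10, 13, 3) = 13
J (MAX): max(8, 10, 12, 10) = 12
G (MIN): min(9, 13, 12, 3) = 3
B (MAX): max(7, 3, 5) = 7
M (MAX): max(14, 9) = 14
L (MIN): min(14, 4) = 4
O (MAX): max(8, 3) = 8
N (MIN): min(8, 5) = 5
K (MAX): max(4, 5) = 5
Root (MIN): min(7, 5, 10, 15) = 5

5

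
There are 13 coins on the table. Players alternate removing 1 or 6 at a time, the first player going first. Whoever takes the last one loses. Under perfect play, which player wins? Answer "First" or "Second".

Mark each pile size as W (mover wins) or L (mover loses):
i:   0  1  2  3  4  5  6  7  8  9 10 11 12 13
     W  L  W  L  W  L  W  W  L  W  L  W  L  W
Position 13 is W, so the first player wins.

First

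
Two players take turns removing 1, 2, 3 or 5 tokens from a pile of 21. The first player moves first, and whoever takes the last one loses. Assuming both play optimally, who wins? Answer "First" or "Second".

Positions where the player to move wins (W) vs loses (L):
i:   0  1  2  3  4  5  6  7  8  9 10 11 12 13 14 15 16 17 18 19 20 21
     W  L  W  W  W  L  W  W  W  L  W  W  W  L  W  W  W  L  W  W  W  L
Position 21 is L, so the second player wins.

Second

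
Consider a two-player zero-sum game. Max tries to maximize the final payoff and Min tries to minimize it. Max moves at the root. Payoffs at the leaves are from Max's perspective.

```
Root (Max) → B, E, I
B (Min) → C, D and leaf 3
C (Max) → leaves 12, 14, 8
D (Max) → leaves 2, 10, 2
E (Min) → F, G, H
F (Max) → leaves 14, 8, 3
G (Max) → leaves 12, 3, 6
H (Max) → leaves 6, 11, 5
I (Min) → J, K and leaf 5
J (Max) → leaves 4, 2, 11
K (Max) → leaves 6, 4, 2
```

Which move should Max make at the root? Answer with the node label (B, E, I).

C (Max): max(12, 14, 8) = 14
D (Max): max(2, 10, 2) = 10
B (Min): min(14, 10, 3) = 3
F (Max): max(14, 8, 3) = 14
G (Max): max(12, 3, 6) = 12
H (Max): max(6, 11, 5) = 11
E (Min): min(14, 12, 11) = 11
J (Max): max(4, 2, 11) = 11
K (Max): max(6, 4, 2) = 6
I (Min): min(11, 6, 5) = 5
Root (Max): max(3, 11, 5) = 11
Max picks the child with the highest value: E (value 11).

E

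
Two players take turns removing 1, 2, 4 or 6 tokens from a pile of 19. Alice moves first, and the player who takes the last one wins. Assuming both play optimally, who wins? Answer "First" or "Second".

Mark each pile size as W (mover wins) or L (mover loses):
i:   0  1  2  3  4  5  6  7  8  9 10 11 12 13 14 15 16 17 18 19
     L  W  W  L  W  W  W  W  L  W  W  L  W  W  W  W  L  W  W  L
Position 19 is L, so the second player wins.

Second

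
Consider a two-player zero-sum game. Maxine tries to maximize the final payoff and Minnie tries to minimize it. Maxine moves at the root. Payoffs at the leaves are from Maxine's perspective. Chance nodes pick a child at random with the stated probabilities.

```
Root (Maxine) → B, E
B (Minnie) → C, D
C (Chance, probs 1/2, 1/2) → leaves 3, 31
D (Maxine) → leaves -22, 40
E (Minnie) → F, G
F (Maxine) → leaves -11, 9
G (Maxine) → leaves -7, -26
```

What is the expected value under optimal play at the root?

17

C (Chance): 1/2·3 + 1/2·31 = 17
D (Maxine): max(-22, 40) = 40
B (Minnie): min(17, 40) = 17
F (Maxine): max(-11, 9) = 9
G (Maxine): max(-7, -26) = -7
E (Minnie): min(9, -7) = -7
Root (Maxine): max(17, -7) = 17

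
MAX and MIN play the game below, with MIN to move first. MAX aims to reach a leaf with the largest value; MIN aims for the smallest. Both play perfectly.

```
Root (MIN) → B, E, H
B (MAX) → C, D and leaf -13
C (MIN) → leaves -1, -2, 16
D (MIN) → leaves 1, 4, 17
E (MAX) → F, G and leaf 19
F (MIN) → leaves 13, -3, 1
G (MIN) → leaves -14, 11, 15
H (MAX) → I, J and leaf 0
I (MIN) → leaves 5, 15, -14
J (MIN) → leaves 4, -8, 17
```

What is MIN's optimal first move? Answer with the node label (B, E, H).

C (MIN): min(-1, -2, 16) = -2
D (MIN): min(1, 4, 17) = 1
B (MAX): max(-2, 1, -13) = 1
F (MIN): min(13, -3, 1) = -3
G (MIN): min(-14, 11, 15) = -14
E (MAX): max(-3, -14, 19) = 19
I (MIN): min(5, 15, -14) = -14
J (MIN): min(4, -8, 17) = -8
H (MAX): max(-14, -8, 0) = 0
Root (MIN): min(1, 19, 0) = 0
MIN picks the child with the lowest value: H (value 0).

H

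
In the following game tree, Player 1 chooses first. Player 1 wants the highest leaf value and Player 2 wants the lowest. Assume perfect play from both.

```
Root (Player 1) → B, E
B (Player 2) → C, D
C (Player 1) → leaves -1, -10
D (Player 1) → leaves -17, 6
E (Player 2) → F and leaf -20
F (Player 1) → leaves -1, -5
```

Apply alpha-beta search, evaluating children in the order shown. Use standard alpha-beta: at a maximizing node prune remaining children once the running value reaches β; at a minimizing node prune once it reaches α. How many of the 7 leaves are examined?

C [α=-∞,β=+∞]: v=-1
D [α=-∞,β=-1]: v=6
B [α=-∞,β=+∞]: v=-1
F [α=-1,β=+∞]: v=-1
E [α=-1,β=+∞]: v=-1 after child 1 ≤ α → α-cutoff, skip 1
Root [α=-∞,β=+∞]: v=-1
Leaves evaluated: 6 of 7.

6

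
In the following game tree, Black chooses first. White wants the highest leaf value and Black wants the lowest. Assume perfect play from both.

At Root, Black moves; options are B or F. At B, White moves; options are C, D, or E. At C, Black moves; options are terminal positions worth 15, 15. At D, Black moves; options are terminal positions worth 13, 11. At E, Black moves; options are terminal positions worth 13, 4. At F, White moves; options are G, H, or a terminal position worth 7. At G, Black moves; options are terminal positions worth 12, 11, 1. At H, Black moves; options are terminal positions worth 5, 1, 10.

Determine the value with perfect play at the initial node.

C (Black): min(15, 15) = 15
D (Black): min(13, 11) = 11
E (Black): min(13, 4) = 4
B (White): max(15, 11, 4) = 15
G (Black): min(12, 11, 1) = 1
H (Black): min(5, 1, 10) = 1
F (White): max(1, 1, 7) = 7
Root (Black): min(15, 7) = 7

7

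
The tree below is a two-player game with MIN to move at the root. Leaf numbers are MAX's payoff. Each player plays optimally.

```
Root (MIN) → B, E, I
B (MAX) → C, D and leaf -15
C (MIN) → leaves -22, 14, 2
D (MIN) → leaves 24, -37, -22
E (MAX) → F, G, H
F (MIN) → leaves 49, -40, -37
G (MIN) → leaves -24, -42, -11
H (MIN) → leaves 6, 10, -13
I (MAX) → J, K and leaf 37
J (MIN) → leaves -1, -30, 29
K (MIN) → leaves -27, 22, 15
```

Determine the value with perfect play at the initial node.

C (MIN): min(-22, 14, 2) = -22
D (MIN): min(24, -37, -22) = -37
B (MAX): max(-22, -37, -15) = -15
F (MIN): min(49, -40, -37) = -40
G (MIN): min(-24, -42, -11) = -42
H (MIN): min(6, 10, -13) = -13
E (MAX): max(-40, -42, -13) = -13
J (MIN): min(-1, -30, 29) = -30
K (MIN): min(-27, 22, 15) = -27
I (MAX): max(-30, -27, 37) = 37
Root (MIN): min(-15, -13, 37) = -15

-15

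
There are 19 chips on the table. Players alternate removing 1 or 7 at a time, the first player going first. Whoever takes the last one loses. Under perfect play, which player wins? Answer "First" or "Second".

Second

Mark each pile size as W (mover wins) or L (mover loses):
i:   0  1  2  3  4  5  6  7  8  9 10 11 12 13 14 15 16 17 18 19
     W  L  W  L  W  L  W  L  W  L  W  L  W  L  W  L  W  L  W  L
Position 19 is L, so the second player wins.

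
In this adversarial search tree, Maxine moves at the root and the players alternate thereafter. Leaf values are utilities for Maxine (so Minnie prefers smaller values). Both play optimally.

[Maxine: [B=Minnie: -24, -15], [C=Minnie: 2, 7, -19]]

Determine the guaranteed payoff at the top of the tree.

-19

B (Minnie): min(-24, -15) = -24
C (Minnie): min(2, 7, -19) = -19
Root (Maxine): max(-24, -19) = -19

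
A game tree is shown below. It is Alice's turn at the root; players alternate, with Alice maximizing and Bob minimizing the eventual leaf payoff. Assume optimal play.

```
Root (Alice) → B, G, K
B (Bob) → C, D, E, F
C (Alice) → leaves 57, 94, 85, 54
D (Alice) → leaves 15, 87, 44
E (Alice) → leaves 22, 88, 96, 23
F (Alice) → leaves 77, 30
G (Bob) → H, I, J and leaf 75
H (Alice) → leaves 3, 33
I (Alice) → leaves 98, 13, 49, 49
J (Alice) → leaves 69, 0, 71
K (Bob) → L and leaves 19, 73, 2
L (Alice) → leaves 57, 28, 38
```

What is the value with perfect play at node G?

H: max(3, 33) = 33
I: max(98, 13, 49, 49) = 98
J: max(69, 0, 71) = 71
G: min(33, 98, 71, 75) = 33

33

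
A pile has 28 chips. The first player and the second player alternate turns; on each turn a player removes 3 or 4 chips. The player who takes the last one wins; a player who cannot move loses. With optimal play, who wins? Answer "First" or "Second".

Compute winning (W) and losing (L) positions by backward induction:
i:   0  1  2  3  4  5  6  7  8  9 10 11 12 13 14 15 16 17 18 19 20 21 22 23 24 25 26 27 28
     L  L  L  W  W  W  W  L  L  L  W  W  W  W  L  L  L  W  W  W  W  L  L  L  W  W  W  W  L
Position 28 is L, so the second player wins.

Second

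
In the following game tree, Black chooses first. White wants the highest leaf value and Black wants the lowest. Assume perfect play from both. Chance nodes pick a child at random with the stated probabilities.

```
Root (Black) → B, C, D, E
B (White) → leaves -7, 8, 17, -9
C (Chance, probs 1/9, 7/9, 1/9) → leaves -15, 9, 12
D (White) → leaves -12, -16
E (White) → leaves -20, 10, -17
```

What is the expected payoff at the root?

-12

B (White): max(-7, 8, 17, -9) = 17
C (Chance): 1/9·-15 + 7/9·9 + 1/9·12 = 6.67
D (White): max(-12, -16) = -12
E (White): max(-20, 10, -17) = 10
Root (Black): min(17, 6.67, -12, 10) = -12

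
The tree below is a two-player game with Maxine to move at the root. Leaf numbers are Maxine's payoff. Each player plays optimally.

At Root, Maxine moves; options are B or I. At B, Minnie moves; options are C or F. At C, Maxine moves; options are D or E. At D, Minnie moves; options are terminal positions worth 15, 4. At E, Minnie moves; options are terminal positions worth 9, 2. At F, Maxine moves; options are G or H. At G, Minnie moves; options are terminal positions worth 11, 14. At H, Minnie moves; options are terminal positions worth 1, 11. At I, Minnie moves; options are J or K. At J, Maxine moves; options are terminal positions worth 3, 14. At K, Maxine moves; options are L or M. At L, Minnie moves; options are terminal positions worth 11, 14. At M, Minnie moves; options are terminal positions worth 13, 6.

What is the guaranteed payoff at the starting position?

11

D (Minnie): min(15, 4) = 4
E (Minnie): min(9, 2) = 2
C (Maxine): max(4, 2) = 4
G (Minnie): min(11, 14) = 11
H (Minnie): min(1, 11) = 1
F (Maxine): max(11, 1) = 11
B (Minnie): min(4, 11) = 4
J (Maxine): max(3, 14) = 14
L (Minnie): min(11, 14) = 11
M (Minnie): min(13, 6) = 6
K (Maxine): max(11, 6) = 11
I (Minnie): min(14, 11) = 11
Root (Maxine): max(4, 11) = 11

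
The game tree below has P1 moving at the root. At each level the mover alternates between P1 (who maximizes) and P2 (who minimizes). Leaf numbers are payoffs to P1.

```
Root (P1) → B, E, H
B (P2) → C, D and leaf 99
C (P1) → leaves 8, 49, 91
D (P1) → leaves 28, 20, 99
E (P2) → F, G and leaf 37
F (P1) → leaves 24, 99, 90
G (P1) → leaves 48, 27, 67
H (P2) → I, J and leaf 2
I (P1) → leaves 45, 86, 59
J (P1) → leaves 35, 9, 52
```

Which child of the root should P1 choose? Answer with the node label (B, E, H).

C (P1): max(8, 49, 91) = 91
D (P1): max(28, 20, 99) = 99
B (P2): min(91, 99, 99) = 91
F (P1): max(24, 99, 90) = 99
G (P1): max(48, 27, 67) = 67
E (P2): min(99, 67, 37) = 37
I (P1): max(45, 86, 59) = 86
J (P1): max(35, 9, 52) = 52
H (P2): min(86, 52, 2) = 2
Root (P1): max(91, 37, 2) = 91
P1 picks the child with the highest value: B (value 91).

B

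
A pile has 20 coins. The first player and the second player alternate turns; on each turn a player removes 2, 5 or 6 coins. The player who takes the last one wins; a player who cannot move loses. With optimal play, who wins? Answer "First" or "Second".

First

Positions where the player to move wins (W) vs loses (L):
i:   0  1  2  3  4  5  6  7  8  9 10 11 12 13 14 15 16 17 18 19 20
     L  L  W  W  L  W  W  W  L  W  W  L  L  W  W  L  W  W  W  L  W
Position 20 is W, so the first player wins.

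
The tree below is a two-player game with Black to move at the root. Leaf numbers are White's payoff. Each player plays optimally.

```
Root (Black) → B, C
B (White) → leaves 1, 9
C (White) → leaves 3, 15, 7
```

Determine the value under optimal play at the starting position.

9

B (White): max(1, 9) = 9
C (White): max(3, 15, 7) = 15
Root (Black): min(9, 15) = 9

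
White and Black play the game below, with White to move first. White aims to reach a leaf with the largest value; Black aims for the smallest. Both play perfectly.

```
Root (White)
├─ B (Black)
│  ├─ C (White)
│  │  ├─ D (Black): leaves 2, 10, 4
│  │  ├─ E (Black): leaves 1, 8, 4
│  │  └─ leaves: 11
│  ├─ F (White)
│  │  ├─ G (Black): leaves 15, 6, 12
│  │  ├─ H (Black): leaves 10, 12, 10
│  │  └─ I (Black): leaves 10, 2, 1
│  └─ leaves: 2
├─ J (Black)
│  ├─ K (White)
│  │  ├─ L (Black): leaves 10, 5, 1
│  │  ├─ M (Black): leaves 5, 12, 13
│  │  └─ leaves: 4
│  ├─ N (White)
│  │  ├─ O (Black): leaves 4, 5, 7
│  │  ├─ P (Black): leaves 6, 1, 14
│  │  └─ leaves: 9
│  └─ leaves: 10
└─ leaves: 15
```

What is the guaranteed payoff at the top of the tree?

D (Black): min(2, 10, 4) = 2
E (Black): min(1, 8, 4) = 1
C (White): max(2, 1, 11) = 11
G (Black): min(15, 6, 12) = 6
H (Black): min(10, 12, 10) = 10
I (Black): min(10, 2, 1) = 1
F (White): max(6, 10, 1) = 10
B (Black): min(11, 10, 2) = 2
L (Black): min(10, 5, 1) = 1
M (Black): min(5, 12, 13) = 5
K (White): max(1, 5, 4) = 5
O (Black): min(4, 5, 7) = 4
P (Black): min(6, 1, 14) = 1
N (White): max(4, 1, 9) = 9
J (Black): min(5, 9, 10) = 5
Root (White): max(2, 5, 15) = 15

15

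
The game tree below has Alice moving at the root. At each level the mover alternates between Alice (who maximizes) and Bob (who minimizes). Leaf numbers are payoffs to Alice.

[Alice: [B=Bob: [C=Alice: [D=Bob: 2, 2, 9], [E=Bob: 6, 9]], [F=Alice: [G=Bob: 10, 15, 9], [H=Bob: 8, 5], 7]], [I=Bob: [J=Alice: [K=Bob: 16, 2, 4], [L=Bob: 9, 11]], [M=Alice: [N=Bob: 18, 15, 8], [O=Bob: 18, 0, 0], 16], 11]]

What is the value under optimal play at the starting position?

9

D (Bob): min(2, 2, 9) = 2
E (Bob): min(6, 9) = 6
C (Alice): max(2, 6) = 6
G (Bob): min(10, 15, 9) = 9
H (Bob): min(8, 5) = 5
F (Alice): max(9, 5, 7) = 9
B (Bob): min(6, 9) = 6
K (Bob): min(16, 2, 4) = 2
L (Bob): min(9, 11) = 9
J (Alice): max(2, 9) = 9
N (Bob): min(18, 15, 8) = 8
O (Bob): min(18, 0, 0) = 0
M (Alice): max(8, 0, 16) = 16
I (Bob): min(9, 16, 11) = 9
Root (Alice): max(6, 9) = 9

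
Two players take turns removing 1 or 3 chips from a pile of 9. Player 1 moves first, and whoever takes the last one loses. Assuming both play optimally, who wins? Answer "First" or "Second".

Compute winning (W) and losing (L) positions by backward induction:
i:   0  1  2  3  4  5  6  7  8  9
     W  L  W  L  W  L  W  L  W  L
Position 9 is L, so the second player wins.

Second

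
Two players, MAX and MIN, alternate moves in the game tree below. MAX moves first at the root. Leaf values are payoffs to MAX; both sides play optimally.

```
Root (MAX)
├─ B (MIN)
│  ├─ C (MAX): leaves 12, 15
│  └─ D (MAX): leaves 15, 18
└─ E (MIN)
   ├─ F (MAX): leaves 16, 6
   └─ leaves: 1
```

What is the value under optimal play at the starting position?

15

C (MAX): max(12, 15) = 15
D (MAX): max(15, 18) = 18
B (MIN): min(15, 18) = 15
F (MAX): max(16, 6) = 16
E (MIN): min(16, 1) = 1
Root (MAX): max(15, 1) = 15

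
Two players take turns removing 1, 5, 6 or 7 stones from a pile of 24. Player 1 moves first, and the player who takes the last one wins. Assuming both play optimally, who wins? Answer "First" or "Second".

Compute winning (W) and losing (L) positions by backward induction:
i:   0  1  2  3  4  5  6  7  8  9 10 11 12 13 14 15 16 17 18 19 20 21 22 23 24
     L  W  L  W  L  W  W  W  W  W  W  W  L  W  L  W  L  W  W  W  W  W  W  W  L
Position 24 is L, so the second player wins.

Second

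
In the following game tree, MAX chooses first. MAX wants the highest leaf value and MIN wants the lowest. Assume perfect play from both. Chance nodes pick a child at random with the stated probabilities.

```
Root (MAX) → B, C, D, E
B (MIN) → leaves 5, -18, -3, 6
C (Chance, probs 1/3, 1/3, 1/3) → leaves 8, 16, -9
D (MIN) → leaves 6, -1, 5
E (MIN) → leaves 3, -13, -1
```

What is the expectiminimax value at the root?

B (MIN): min(5, -18, -3, 6) = -18
C (Chance): 1/3·8 + 1/3·16 + 1/3·-9 = 5
D (MIN): min(6, -1, 5) = -1
E (MIN): min(3, -13, -1) = -13
Root (MAX): max(-18, 5, -1, -13) = 5

5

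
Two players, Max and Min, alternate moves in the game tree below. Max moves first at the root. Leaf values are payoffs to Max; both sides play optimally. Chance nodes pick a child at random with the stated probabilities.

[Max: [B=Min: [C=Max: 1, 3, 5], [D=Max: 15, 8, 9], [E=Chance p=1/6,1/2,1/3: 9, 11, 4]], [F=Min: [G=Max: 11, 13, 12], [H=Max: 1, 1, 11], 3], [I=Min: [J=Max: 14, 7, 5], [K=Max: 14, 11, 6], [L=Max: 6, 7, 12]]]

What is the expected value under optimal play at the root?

12

C (Max): max(1, 3, 5) = 5
D (Max): max(15, 8, 9) = 15
E (Chance): 1/6·9 + 1/2·11 + 1/3·4 = 8.33
B (Min): min(5, 15, 8.33) = 5
G (Max): max(11, 13, 12) = 13
H (Max): max(1, 1, 11) = 11
F (Min): min(13, 11, 3) = 3
J (Max): max(14, 7, 5) = 14
K (Max): max(14, 11, 6) = 14
L (Max): max(6, 7, 12) = 12
I (Min): min(14, 14, 12) = 12
Root (Max): max(5, 3, 12) = 12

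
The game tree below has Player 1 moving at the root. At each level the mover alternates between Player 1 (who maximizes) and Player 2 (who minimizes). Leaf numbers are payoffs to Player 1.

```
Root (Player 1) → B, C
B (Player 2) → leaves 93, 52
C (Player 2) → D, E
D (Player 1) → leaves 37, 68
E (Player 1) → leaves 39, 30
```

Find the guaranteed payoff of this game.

52

B (Player 2): min(93, 52) = 52
D (Player 1): max(37, 68) = 68
E (Player 1): max(39, 30) = 39
C (Player 2): min(68, 39) = 39
Root (Player 1): max(52, 39) = 52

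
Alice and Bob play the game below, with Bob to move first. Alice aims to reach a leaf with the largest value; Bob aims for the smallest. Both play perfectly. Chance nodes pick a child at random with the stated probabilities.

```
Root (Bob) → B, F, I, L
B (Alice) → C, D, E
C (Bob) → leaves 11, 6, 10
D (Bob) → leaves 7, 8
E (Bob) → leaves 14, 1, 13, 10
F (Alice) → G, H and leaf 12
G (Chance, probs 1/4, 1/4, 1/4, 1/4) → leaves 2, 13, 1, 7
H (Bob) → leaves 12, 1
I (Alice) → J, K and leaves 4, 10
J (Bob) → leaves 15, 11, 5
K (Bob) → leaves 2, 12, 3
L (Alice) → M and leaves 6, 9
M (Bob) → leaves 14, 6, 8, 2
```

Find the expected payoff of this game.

7

C (Bob): min(11, 6, 10) = 6
D (Bob): min(7, 8) = 7
E (Bob): min(14, 1, 13, 10) = 1
B (Alice): max(6, 7, 1) = 7
G (Chance): 1/4·2 + 1/4·13 + 1/4·1 + 1/4·7 = 5.75
H (Bob): min(12, 1) = 1
F (Alice): max(5.75, 1, 12) = 12
J (Bob): min(15, 11, 5) = 5
K (Bob): min(2, 12, 3) = 2
I (Alice): max(5, 2, 4, 10) = 10
M (Bob): min(14, 6, 8, 2) = 2
L (Alice): max(2, 6, 9) = 9
Root (Bob): min(7, 12, 10, 9) = 7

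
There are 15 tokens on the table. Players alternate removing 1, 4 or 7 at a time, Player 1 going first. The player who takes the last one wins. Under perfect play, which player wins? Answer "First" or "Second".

Mark each pile size as W (mover wins) or L (mover loses):
i:   0  1  2  3  4  5  6  7  8  9 10 11 12 13 14 15
     L  W  L  W  W  L  W  W  L  W  L  W  W  L  W  W
Position 15 is W, so the first player wins.

First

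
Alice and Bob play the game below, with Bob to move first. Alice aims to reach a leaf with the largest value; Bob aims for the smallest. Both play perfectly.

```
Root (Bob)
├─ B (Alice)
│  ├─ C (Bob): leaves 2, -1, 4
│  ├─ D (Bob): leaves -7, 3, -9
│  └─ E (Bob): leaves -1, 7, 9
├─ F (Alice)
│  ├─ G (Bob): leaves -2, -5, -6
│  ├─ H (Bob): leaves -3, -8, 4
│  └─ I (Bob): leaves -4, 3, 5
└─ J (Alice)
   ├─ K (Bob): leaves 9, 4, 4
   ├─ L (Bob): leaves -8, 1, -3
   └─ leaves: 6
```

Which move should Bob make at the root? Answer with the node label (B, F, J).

C (Bob): min(2, -1, 4) = -1
D (Bob): min(-7, 3, -9) = -9
E (Bob): min(-1, 7, 9) = -1
B (Alice): max(-1, -9, -1) = -1
G (Bob): min(-2, -5, -6) = -6
H (Bob): min(-3, -8, 4) = -8
I (Bob): min(-4, 3, 5) = -4
F (Alice): max(-6, -8, -4) = -4
K (Bob): min(9, 4, 4) = 4
L (Bob): min(-8, 1, -3) = -8
J (Alice): max(4, -8, 6) = 6
Root (Bob): min(-1, -4, 6) = -4
Bob picks the child with the lowest value: F (value -4).

F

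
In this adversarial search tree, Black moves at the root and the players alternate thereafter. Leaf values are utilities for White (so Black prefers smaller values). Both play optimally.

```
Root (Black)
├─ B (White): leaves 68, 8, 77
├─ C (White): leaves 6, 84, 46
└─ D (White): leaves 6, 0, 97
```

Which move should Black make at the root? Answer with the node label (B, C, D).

B

B (White): max(68, 8, 77) = 77
C (White): max(6, 84, 46) = 84
D (White): max(6, 0, 97) = 97
Root (Black): min(77, 84, 97) = 77
Black picks the child with the lowest value: B (value 77).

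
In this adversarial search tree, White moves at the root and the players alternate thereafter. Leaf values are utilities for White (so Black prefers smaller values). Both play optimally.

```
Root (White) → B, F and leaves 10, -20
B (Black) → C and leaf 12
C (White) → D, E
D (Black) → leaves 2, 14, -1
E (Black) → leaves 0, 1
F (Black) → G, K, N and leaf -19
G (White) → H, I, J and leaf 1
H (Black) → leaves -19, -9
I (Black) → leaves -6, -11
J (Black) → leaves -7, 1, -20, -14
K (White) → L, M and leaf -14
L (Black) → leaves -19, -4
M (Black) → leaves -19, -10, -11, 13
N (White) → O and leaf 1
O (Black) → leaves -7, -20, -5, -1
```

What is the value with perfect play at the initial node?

10

D (Black): min(2, 14, -1) = -1
E (Black): min(0, 1) = 0
C (White): max(-1, 0) = 0
B (Black): min(0, 12) = 0
H (Black): min(-19, -9) = -19
I (Black): min(-6, -11) = -11
J (Black): min(-7, 1, -20, -14) = -20
G (White): max(-19, -11, -20, 1) = 1
L (Black): min(-19, -4) = -19
M (Black): min(-19, -10, -11, 13) = -19
K (White): max(-19, -19, -14) = -14
O (Black): min(-7, -20, -5, -1) = -20
N (White): max(-20, 1) = 1
F (Black): min(1, -14, 1, -19) = -19
Root (White): max(0, -19, 10, -20) = 10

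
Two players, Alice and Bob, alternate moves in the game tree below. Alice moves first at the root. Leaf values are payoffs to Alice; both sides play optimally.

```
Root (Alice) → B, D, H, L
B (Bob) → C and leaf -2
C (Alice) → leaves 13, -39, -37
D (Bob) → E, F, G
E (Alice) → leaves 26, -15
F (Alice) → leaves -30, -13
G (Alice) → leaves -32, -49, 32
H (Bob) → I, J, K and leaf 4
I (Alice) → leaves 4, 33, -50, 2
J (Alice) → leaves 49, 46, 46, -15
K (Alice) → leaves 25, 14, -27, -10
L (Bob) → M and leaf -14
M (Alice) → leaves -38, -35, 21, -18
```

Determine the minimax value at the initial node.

C (Alice): max(13, -39, -37) = 13
B (Bob): min(13, -2) = -2
E (Alice): max(26, -15) = 26
F (Alice): max(-30, -13) = -13
G (Alice): max(-32, -49, 32) = 32
D (Bob): min(26, -13, 32) = -13
I (Alice): max(4, 33, -50, 2) = 33
J (Alice): max(49, 46, 46, -15) = 49
K (Alice): max(25, 14, -27, -10) = 25
H (Bob): min(33, 49, 25, 4) = 4
M (Alice): max(-38, -35, 21, -18) = 21
L (Bob): min(21, -14) = -14
Root (Alice): max(-2, -13, 4, -14) = 4

4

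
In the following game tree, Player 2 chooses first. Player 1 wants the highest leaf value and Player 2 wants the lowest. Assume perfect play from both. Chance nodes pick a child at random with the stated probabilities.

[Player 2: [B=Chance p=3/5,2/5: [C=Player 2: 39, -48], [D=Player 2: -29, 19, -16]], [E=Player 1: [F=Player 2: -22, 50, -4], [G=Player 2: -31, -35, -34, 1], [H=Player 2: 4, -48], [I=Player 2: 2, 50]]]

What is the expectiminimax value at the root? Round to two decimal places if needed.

C (Player 2): min(39, -48) = -48
D (Player 2): min(-29, 19, -16) = -29
B (Chance): 3/5·-48 + 2/5·-29 = -40.4
F (Player 2): min(-22, 50, -4) = -22
G (Player 2): min(-31, -35, -34, 1) = -35
H (Player 2): min(4, -48) = -48
I (Player 2): min(2, 50) = 2
E (Player 1): max(-22, -35, -48, 2) = 2
Root (Player 2): min(-40.4, 2) = -40.4

-40.4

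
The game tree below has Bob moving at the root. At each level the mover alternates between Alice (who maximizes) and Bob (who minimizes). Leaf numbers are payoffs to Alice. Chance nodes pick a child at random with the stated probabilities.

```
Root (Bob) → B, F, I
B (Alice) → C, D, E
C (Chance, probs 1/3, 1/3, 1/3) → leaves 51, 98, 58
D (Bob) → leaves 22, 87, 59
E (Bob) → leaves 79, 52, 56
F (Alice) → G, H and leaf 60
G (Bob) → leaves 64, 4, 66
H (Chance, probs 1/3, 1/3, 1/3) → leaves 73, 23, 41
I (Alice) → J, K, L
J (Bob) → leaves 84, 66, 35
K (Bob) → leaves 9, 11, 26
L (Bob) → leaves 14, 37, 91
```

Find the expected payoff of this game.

C (Chance): 1/3·51 + 1/3·98 + 1/3·58 = 69
D (Bob): min(22, 87, 59) = 22
E (Bob): min(79, 52, 56) = 52
B (Alice): max(69, 22, 52) = 69
G (Bob): min(64, 4, 66) = 4
H (Chance): 1/3·73 + 1/3·23 + 1/3·41 = 45.67
F (Alice): max(4, 45.67, 60) = 60
J (Bob): min(84, 66, 35) = 35
K (Bob): min(9, 11, 26) = 9
L (Bob): min(14, 37, 91) = 14
I (Alice): max(35, 9, 14) = 35
Root (Bob): min(69, 60, 35) = 35

35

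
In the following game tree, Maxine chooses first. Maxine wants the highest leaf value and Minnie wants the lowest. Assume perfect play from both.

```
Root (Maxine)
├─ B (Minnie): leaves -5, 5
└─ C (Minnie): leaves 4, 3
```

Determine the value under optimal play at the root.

3

B (Minnie): min(-5, 5) = -5
C (Minnie): min(4, 3) = 3
Root (Maxine): max(-5, 3) = 3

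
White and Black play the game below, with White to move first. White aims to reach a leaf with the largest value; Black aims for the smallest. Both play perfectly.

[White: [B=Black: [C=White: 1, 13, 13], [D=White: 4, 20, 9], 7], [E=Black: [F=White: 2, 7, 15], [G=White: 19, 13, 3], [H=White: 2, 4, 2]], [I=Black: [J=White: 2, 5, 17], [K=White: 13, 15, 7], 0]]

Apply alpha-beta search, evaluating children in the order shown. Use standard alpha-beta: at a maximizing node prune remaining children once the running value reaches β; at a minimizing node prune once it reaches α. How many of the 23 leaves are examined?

C [α=-∞,β=+∞]: v=13
D [α=-∞,β=13]: v=20 after child 2 ≥ β → β-cutoff, skip 1
B [α=-∞,β=+∞]: v=7
F [α=7,β=+∞]: v=15
G [α=7,β=15]: v=19 after child 1 ≥ β → β-cutoff, skip 2
H [α=7,β=15]: v=4
E [α=7,β=+∞]: v=4
J [α=7,β=+∞]: v=17
K [α=7,β=17]: v=15
I [α=7,β=+∞]: v=0
Root [α=-∞,β=+∞]: v=7
Leaves evaluated: 20 of 23.

20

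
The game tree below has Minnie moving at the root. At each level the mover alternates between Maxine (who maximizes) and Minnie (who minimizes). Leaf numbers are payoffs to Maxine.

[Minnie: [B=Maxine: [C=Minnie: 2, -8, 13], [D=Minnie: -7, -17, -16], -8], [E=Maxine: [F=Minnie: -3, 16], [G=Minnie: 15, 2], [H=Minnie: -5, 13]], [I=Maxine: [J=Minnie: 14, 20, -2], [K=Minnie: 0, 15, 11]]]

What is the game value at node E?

2

F: min(-3, 16) = -3
G: min(15, 2) = 2
H: min(-5, 13) = -5
E: max(-3, 2, -5) = 2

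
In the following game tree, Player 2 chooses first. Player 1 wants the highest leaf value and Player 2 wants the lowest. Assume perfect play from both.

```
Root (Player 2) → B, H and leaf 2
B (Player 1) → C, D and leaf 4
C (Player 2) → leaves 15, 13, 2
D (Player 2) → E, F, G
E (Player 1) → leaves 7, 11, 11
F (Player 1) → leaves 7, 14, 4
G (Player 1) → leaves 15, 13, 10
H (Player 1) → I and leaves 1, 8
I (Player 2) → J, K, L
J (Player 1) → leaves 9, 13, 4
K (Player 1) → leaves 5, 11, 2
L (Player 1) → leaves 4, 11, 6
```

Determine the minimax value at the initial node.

2

C (Player 2): min(15, 13, 2) = 2
E (Player 1): max(7, 11, 11) = 11
F (Player 1): max(7, 14, 4) = 14
G (Player 1): max(15, 13, 10) = 15
D (Player 2): min(11, 14, 15) = 11
B (Player 1): max(2, 11, 4) = 11
J (Player 1): max(9, 13, 4) = 13
K (Player 1): max(5, 11, 2) = 11
L (Player 1): max(4, 11, 6) = 11
I (Player 2): min(13, 11, 11) = 11
H (Player 1): max(11, 1, 8) = 11
Root (Player 2): min(11, 11, 2) = 2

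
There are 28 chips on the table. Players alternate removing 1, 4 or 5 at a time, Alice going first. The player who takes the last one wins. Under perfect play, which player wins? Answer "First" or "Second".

First

i:   0  1  2  3  4  5  6  7  8  9 10 11 12 13 14 15 16 17 18 19 20 21 22 23 24 25 26 27 28
     L  W  L  W  W  W  W  W  L  W  L  W  W  W  W  W  L  W  L  W  W  W  W  W  L  W  L  W  W
Position 28 is W, so the first player wins.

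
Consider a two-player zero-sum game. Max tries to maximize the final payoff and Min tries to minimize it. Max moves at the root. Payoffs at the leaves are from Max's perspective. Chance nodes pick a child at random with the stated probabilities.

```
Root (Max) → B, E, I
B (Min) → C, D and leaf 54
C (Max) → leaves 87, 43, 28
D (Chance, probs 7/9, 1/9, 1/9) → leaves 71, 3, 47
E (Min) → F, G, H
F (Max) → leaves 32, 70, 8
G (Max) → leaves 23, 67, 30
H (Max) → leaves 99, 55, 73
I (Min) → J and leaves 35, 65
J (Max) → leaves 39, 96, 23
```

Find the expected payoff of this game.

67

C (Max): max(87, 43, 28) = 87
D (Chance): 7/9·71 + 1/9·3 + 1/9·47 = 60.78
B (Min): min(87, 60.78, 54) = 54
F (Max): max(32, 70, 8) = 70
G (Max): max(23, 67, 30) = 67
H (Max): max(99, 55, 73) = 99
E (Min): min(70, 67, 99) = 67
J (Max): max(39, 96, 23) = 96
I (Min): min(96, 35, 65) = 35
Root (Max): max(54, 67, 35) = 67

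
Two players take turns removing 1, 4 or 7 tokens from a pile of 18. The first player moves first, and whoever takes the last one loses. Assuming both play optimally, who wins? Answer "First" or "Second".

First

Compute winning (W) and losing (L) positions by backward induction:
i:   0  1  2  3  4  5  6  7  8  9 10 11 12 13 14 15 16 17 18
     W  L  W  L  W  W  L  W  W  L  W  L  W  W  L  W  W  L  W
Position 18 is W, so the first player wins.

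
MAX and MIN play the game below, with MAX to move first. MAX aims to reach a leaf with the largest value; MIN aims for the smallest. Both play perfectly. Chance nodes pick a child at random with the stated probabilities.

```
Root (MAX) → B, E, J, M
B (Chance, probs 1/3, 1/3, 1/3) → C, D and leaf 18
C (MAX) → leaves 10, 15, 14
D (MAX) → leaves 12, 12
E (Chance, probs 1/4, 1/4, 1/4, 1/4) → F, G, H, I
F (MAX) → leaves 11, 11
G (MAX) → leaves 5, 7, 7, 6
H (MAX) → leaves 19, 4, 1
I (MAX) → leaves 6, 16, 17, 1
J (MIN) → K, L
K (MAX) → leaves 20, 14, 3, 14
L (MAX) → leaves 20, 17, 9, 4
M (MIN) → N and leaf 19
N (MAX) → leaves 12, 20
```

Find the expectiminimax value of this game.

20

C (MAX): max(10, 15, 14) = 15
D (MAX): max(12, 12) = 12
B (Chance): 1/3·15 + 1/3·12 + 1/3·18 = 15
F (MAX): max(11, 11) = 11
G (MAX): max(5, 7, 7, 6) = 7
H (MAX): max(19, 4, 1) = 19
I (MAX): max(6, 16, 17, 1) = 17
E (Chance): 1/4·11 + 1/4·7 + 1/4·19 + 1/4·17 = 13.5
K (MAX): max(20, 14, 3, 14) = 20
L (MAX): max(20, 17, 9, 4) = 20
J (MIN): min(20, 20) = 20
N (MAX): max(12, 20) = 20
M (MIN): min(20, 19) = 19
Root (MAX): max(15, 13.5, 20, 19) = 20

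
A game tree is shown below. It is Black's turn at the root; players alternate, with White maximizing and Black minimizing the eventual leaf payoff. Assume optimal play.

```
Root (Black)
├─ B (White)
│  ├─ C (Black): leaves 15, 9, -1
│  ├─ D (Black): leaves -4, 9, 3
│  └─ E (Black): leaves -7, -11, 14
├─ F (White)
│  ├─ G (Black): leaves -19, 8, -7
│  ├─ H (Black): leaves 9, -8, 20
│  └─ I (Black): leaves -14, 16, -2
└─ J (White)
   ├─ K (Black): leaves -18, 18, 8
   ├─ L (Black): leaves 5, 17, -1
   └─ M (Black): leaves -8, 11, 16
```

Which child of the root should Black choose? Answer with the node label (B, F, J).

C (Black): min(15, 9, -1) = -1
D (Black): min(-4, 9, 3) = -4
E (Black): min(-7, -11, 14) = -11
B (White): max(-1, -4, -11) = -1
G (Black): min(-19, 8, -7) = -19
H (Black): min(9, -8, 20) = -8
I (Black): min(-14, 16, -2) = -14
F (White): max(-19, -8, -14) = -8
K (Black): min(-18, 18, 8) = -18
L (Black): min(5, 17, -1) = -1
M (Black): min(-8, 11, 16) = -8
J (White): max(-18, -1, -8) = -1
Root (Black): min(-1, -8, -1) = -8
Black picks the child with the lowest value: F (value -8).

F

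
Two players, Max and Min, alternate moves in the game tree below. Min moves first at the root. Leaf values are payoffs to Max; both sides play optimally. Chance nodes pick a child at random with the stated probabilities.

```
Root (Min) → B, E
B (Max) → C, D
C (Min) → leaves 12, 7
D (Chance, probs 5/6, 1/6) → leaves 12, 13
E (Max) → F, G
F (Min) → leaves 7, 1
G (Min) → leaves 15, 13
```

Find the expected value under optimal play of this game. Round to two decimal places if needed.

C (Min): min(12, 7) = 7
D (Chance): 5/6·12 + 1/6·13 = 12.17
B (Max): max(7, 12.17) = 12.17
F (Min): min(7, 1) = 1
G (Min): min(15, 13) = 13
E (Max): max(1, 13) = 13
Root (Min): min(12.17, 13) = 12.17

12.17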